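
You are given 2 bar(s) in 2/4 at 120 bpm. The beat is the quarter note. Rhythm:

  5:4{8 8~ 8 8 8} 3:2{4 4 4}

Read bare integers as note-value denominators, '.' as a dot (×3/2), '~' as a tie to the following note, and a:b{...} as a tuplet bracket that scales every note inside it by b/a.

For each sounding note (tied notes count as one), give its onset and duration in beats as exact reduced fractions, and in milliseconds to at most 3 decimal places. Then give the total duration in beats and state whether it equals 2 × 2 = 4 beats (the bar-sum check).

1) 0.0ms=0b +200.0ms=2/5b
2) 200.0ms=2/5b +400.0ms=4/5b
3) 600.0ms=6/5b +200.0ms=2/5b
4) 800.0ms=8/5b +200.0ms=2/5b
5) 1000.0ms=2b +333.333ms=2/3b
6) 1333.333ms=8/3b +333.333ms=2/3b
7) 1666.667ms=10/3b +333.333ms=2/3b
Σ=4b of 4 (120bpm 2/4) — PASS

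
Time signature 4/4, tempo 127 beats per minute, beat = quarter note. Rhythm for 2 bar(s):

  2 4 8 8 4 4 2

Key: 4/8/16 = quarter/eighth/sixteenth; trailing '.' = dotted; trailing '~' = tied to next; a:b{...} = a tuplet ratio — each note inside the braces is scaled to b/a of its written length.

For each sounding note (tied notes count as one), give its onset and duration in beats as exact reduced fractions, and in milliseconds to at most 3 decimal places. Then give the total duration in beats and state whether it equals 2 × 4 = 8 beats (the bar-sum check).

1) 0.0ms=0b +944.882ms=2b
2) 944.882ms=2b +472.441ms=1b
3) 1417.323ms=3b +236.22ms=1/2b
4) 1653.543ms=7/2b +236.22ms=1/2b
5) 1889.764ms=4b +472.441ms=1b
6) 2362.205ms=5b +472.441ms=1b
7) 2834.646ms=6b +944.882ms=2b
Σ=8b of 8 (127bpm 4/4) — PASS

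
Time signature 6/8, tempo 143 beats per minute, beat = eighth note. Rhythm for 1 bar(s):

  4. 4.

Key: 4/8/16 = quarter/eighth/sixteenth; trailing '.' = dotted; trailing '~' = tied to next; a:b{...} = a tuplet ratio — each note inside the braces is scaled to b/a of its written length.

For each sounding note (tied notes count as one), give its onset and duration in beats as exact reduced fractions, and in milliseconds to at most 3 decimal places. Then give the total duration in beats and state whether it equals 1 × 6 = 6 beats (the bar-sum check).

1) 0.0ms=0b +1258.741ms=3b
2) 1258.741ms=3b +1258.741ms=3b
Σ=6b of 6 (143bpm 6/8) — PASS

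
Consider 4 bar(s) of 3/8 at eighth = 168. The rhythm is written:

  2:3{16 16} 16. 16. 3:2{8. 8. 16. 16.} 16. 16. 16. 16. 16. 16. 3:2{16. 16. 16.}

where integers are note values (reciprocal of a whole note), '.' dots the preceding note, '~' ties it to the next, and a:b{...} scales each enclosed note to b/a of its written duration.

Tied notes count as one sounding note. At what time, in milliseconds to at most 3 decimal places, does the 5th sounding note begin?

note 5 onset = 3b = 1071.429ms

1. 0.0ms @ 0 + 267.857ms (3/4)
2. 267.857ms @ 3/4 + 267.857ms (3/4)
3. 535.714ms @ 3/2 + 267.857ms (3/4)
4. 803.571ms @ 9/4 + 267.857ms (3/4)
5. 1071.429ms @ 3 + 357.143ms (1)
6. 1428.571ms @ 4 + 357.143ms (1)
7. 1785.714ms @ 5 + 178.571ms (1/2)
8. 1964.286ms @ 11/2 + 178.571ms (1/2)
9. 2142.857ms @ 6 + 267.857ms (3/4)
10. 2410.714ms @ 27/4 + 267.857ms (3/4)
11. 2678.571ms @ 15/2 + 267.857ms (3/4)
12. 2946.429ms @ 33/4 + 267.857ms (3/4)
13. 3214.286ms @ 9 + 267.857ms (3/4)
14. 3482.143ms @ 39/4 + 267.857ms (3/4)
15. 3750.0ms @ 21/2 + 178.571ms (1/2)
16. 3928.571ms @ 11 + 178.571ms (1/2)
17. 4107.143ms @ 23/2 + 178.571ms (1/2)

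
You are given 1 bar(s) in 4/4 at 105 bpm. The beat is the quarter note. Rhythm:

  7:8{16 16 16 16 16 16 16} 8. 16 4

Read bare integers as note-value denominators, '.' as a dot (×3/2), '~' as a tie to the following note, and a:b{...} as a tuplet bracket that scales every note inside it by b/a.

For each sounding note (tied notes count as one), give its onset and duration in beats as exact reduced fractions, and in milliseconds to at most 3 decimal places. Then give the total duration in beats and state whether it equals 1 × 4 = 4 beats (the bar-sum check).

1) 0.0ms=0b +163.265ms=2/7b
2) 163.265ms=2/7b +163.265ms=2/7b
3) 326.531ms=4/7b +163.265ms=2/7b
4) 489.796ms=6/7b +163.265ms=2/7b
5) 653.061ms=8/7b +163.265ms=2/7b
6) 816.327ms=10/7b +163.265ms=2/7b
7) 979.592ms=12/7b +163.265ms=2/7b
8) 1142.857ms=2b +428.571ms=3/4b
9) 1571.429ms=11/4b +142.857ms=1/4b
10) 1714.286ms=3b +571.429ms=1b
Σ=4b of 4 (105bpm 4/4) — PASS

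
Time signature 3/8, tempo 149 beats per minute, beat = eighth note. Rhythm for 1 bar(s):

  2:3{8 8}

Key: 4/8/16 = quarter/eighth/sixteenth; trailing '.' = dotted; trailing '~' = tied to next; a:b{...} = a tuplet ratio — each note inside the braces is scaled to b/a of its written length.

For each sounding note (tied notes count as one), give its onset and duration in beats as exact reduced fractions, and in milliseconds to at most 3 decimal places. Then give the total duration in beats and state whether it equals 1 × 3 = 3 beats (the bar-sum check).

1) 0.0ms=0b +604.027ms=3/2b
2) 604.027ms=3/2b +604.027ms=3/2b
Σ=3b of 3 (149bpm 3/8) — PASS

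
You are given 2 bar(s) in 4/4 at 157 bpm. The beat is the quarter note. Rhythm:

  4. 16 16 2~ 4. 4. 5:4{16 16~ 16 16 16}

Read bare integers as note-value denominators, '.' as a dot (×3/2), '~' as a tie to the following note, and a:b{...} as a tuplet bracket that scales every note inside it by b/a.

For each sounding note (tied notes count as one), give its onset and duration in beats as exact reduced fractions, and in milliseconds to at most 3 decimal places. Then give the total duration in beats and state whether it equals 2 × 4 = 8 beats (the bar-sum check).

1) 0.0ms=0b +573.248ms=3/2b
2) 573.248ms=3/2b +95.541ms=1/4b
3) 668.79ms=7/4b +95.541ms=1/4b
4) 764.331ms=2b +1337.58ms=7/2b
5) 2101.911ms=11/2b +573.248ms=3/2b
6) 2675.159ms=7b +76.433ms=1/5b
7) 2751.592ms=36/5b +152.866ms=2/5b
8) 2904.459ms=38/5b +76.433ms=1/5b
9) 2980.892ms=39/5b +76.433ms=1/5b
Σ=8b of 8 (157bpm 4/4) — PASS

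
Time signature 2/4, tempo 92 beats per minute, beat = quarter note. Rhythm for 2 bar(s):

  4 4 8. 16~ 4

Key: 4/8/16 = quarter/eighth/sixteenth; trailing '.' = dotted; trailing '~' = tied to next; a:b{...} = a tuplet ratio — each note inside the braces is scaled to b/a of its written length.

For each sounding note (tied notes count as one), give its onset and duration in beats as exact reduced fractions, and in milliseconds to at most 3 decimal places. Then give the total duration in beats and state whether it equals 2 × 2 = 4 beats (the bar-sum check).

1) 0.0ms=0b +652.174ms=1b
2) 652.174ms=1b +652.174ms=1b
3) 1304.348ms=2b +489.13ms=3/4b
4) 1793.478ms=11/4b +815.217ms=5/4b
Σ=4b of 4 (92bpm 2/4) — PASS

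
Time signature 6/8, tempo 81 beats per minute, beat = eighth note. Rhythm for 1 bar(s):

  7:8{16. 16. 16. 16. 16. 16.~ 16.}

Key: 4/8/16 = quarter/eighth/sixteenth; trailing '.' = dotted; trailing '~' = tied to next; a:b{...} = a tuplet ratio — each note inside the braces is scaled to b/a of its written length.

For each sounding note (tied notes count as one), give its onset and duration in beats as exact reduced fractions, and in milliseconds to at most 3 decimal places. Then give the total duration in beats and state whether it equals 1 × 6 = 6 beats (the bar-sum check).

1) 0.0ms=0b +634.921ms=6/7b
2) 634.921ms=6/7b +634.921ms=6/7b
3) 1269.841ms=12/7b +634.921ms=6/7b
4) 1904.762ms=18/7b +634.921ms=6/7b
5) 2539.683ms=24/7b +634.921ms=6/7b
6) 3174.603ms=30/7b +1269.841ms=12/7b
Σ=6b of 6 (81bpm 6/8) — PASS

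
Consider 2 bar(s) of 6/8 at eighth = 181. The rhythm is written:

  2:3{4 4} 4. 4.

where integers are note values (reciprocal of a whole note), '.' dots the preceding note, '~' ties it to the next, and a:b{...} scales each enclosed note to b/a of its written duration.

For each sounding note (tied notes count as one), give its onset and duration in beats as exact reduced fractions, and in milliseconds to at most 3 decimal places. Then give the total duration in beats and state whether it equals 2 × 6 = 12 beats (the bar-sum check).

1) 0.0ms=0b +994.475ms=3b
2) 994.475ms=3b +994.475ms=3b
3) 1988.95ms=6b +994.475ms=3b
4) 2983.425ms=9b +994.475ms=3b
Σ=12b of 12 (181bpm 6/8) — PASS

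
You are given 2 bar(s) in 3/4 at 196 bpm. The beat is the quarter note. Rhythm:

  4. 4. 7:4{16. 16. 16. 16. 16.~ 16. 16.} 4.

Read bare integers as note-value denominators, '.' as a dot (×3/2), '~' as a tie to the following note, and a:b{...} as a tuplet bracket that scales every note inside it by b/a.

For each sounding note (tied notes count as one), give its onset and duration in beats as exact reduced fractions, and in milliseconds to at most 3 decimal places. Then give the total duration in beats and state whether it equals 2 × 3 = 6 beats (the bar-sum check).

1) 0.0ms=0b +459.184ms=3/2b
2) 459.184ms=3/2b +459.184ms=3/2b
3) 918.367ms=3b +65.598ms=3/14b
4) 983.965ms=45/14b +65.598ms=3/14b
5) 1049.563ms=24/7b +65.598ms=3/14b
6) 1115.16ms=51/14b +65.598ms=3/14b
7) 1180.758ms=27/7b +131.195ms=3/7b
8) 1311.953ms=30/7b +65.598ms=3/14b
9) 1377.551ms=9/2b +459.184ms=3/2b
Σ=6b of 6 (196bpm 3/4) — PASS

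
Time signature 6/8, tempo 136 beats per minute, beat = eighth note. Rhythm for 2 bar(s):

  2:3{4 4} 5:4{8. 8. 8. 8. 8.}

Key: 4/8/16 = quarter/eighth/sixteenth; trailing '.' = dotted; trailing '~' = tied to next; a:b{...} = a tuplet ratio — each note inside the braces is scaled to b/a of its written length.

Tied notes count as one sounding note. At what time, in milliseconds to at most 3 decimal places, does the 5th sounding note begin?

note 5 onset = 42/5b = 3705.882ms

1. 0.0ms @ 0 + 1323.529ms (3)
2. 1323.529ms @ 3 + 1323.529ms (3)
3. 2647.059ms @ 6 + 529.412ms (6/5)
4. 3176.471ms @ 36/5 + 529.412ms (6/5)
5. 3705.882ms @ 42/5 + 529.412ms (6/5)
6. 4235.294ms @ 48/5 + 529.412ms (6/5)
7. 4764.706ms @ 54/5 + 529.412ms (6/5)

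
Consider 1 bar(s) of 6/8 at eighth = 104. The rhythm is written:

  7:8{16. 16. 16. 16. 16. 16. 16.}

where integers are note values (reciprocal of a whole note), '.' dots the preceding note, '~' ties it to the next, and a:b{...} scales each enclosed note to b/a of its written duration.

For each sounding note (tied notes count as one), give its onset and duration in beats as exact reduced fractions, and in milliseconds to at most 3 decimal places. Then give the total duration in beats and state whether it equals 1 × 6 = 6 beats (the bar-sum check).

1) 0.0ms=0b +494.505ms=6/7b
2) 494.505ms=6/7b +494.505ms=6/7b
3) 989.011ms=12/7b +494.505ms=6/7b
4) 1483.516ms=18/7b +494.505ms=6/7b
5) 1978.022ms=24/7b +494.505ms=6/7b
6) 2472.527ms=30/7b +494.505ms=6/7b
7) 2967.033ms=36/7b +494.505ms=6/7b
Σ=6b of 6 (104bpm 6/8) — PASS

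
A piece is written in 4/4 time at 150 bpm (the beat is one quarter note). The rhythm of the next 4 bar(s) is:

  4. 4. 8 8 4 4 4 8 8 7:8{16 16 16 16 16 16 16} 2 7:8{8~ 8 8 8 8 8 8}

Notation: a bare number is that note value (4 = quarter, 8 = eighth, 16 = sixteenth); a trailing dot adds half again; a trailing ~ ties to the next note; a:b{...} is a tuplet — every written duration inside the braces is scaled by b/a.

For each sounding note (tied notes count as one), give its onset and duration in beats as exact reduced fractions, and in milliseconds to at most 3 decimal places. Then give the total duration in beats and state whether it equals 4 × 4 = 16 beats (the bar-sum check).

1) 0.0ms=0b +600.0ms=3/2b
2) 600.0ms=3/2b +600.0ms=3/2b
3) 1200.0ms=3b +200.0ms=1/2b
4) 1400.0ms=7/2b +200.0ms=1/2b
5) 1600.0ms=4b +400.0ms=1b
6) 2000.0ms=5b +400.0ms=1b
7) 2400.0ms=6b +400.0ms=1b
8) 2800.0ms=7b +200.0ms=1/2b
9) 3000.0ms=15/2b +200.0ms=1/2b
10) 3200.0ms=8b +114.286ms=2/7b
11) 3314.286ms=58/7b +114.286ms=2/7b
12) 3428.571ms=60/7b +114.286ms=2/7b
13) 3542.857ms=62/7b +114.286ms=2/7b
14) 3657.143ms=64/7b +114.286ms=2/7b
15) 3771.429ms=66/7b +114.286ms=2/7b
16) 3885.714ms=68/7b +114.286ms=2/7b
17) 4000.0ms=10b +800.0ms=2b
18) 4800.0ms=12b +457.143ms=8/7b
19) 5257.143ms=92/7b +228.571ms=4/7b
20) 5485.714ms=96/7b +228.571ms=4/7b
21) 5714.286ms=100/7b +228.571ms=4/7b
22) 5942.857ms=104/7b +228.571ms=4/7b
23) 6171.429ms=108/7b +228.571ms=4/7b
Σ=16b of 16 (150bpm 4/4) — PASS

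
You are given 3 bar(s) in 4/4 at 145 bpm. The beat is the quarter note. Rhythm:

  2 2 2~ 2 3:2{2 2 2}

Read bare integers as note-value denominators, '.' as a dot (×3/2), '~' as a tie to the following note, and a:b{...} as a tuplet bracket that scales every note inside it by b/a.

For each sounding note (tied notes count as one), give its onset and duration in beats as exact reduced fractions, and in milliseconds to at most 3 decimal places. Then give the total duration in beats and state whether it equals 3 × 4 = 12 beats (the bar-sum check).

1) 0.0ms=0b +827.586ms=2b
2) 827.586ms=2b +827.586ms=2b
3) 1655.172ms=4b +1655.172ms=4b
4) 3310.345ms=8b +551.724ms=4/3b
5) 3862.069ms=28/3b +551.724ms=4/3b
6) 4413.793ms=32/3b +551.724ms=4/3b
Σ=12b of 12 (145bpm 4/4) — PASS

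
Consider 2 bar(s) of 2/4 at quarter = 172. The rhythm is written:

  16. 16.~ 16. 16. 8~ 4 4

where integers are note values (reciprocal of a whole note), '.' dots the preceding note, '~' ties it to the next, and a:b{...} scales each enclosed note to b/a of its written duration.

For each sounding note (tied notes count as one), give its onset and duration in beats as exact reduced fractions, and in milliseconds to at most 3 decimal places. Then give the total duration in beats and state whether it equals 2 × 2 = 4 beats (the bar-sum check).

1) 0.0ms=0b +130.814ms=3/8b
2) 130.814ms=3/8b +261.628ms=3/4b
3) 392.442ms=9/8b +130.814ms=3/8b
4) 523.256ms=3/2b +523.256ms=3/2b
5) 1046.512ms=3b +348.837ms=1b
Σ=4b of 4 (172bpm 2/4) — PASS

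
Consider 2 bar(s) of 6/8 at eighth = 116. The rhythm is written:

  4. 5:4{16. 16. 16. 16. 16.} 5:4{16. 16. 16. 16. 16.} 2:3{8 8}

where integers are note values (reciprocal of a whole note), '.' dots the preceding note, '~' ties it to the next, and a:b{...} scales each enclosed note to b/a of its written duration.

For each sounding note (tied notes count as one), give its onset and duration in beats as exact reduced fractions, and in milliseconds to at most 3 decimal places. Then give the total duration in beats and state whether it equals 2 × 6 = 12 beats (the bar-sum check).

1) 0.0ms=0b +1551.724ms=3b
2) 1551.724ms=3b +310.345ms=3/5b
3) 1862.069ms=18/5b +310.345ms=3/5b
4) 2172.414ms=21/5b +310.345ms=3/5b
5) 2482.759ms=24/5b +310.345ms=3/5b
6) 2793.103ms=27/5b +310.345ms=3/5b
7) 3103.448ms=6b +310.345ms=3/5b
8) 3413.793ms=33/5b +310.345ms=3/5b
9) 3724.138ms=36/5b +310.345ms=3/5b
10) 4034.483ms=39/5b +310.345ms=3/5b
11) 4344.828ms=42/5b +310.345ms=3/5b
12) 4655.172ms=9b +775.862ms=3/2b
13) 5431.034ms=21/2b +775.862ms=3/2b
Σ=12b of 12 (116bpm 6/8) — PASS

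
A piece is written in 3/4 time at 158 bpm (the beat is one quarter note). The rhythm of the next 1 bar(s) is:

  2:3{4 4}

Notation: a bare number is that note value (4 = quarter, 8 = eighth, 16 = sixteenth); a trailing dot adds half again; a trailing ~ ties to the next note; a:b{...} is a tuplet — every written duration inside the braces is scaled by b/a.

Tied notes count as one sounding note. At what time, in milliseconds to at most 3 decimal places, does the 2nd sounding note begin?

1. 0.0ms @ 0 + 569.62ms (3/2)
2. 569.62ms @ 3/2 + 569.62ms (3/2)

note 2 onset = 3/2b = 569.62ms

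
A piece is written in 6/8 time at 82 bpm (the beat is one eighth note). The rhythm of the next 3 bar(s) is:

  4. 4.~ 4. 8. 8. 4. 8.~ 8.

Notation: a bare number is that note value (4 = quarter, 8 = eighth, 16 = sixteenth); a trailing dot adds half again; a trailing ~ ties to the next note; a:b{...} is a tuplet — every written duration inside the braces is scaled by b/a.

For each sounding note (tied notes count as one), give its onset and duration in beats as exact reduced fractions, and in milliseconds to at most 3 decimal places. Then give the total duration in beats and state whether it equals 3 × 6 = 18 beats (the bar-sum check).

1) 0.0ms=0b +2195.122ms=3b
2) 2195.122ms=3b +4390.244ms=6b
3) 6585.366ms=9b +1097.561ms=3/2b
4) 7682.927ms=21/2b +1097.561ms=3/2b
5) 8780.488ms=12b +2195.122ms=3b
6) 10975.61ms=15b +2195.122ms=3b
Σ=18b of 18 (82bpm 6/8) — PASS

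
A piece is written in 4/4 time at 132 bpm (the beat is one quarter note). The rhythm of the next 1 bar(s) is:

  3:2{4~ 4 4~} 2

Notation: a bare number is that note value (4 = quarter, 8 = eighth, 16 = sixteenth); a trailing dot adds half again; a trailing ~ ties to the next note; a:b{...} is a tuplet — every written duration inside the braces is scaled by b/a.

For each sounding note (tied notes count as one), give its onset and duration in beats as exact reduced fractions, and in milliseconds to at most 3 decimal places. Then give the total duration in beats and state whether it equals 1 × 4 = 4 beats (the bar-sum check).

1) 0.0ms=0b +606.061ms=4/3b
2) 606.061ms=4/3b +1212.121ms=8/3b
Σ=4b of 4 (132bpm 4/4) — PASS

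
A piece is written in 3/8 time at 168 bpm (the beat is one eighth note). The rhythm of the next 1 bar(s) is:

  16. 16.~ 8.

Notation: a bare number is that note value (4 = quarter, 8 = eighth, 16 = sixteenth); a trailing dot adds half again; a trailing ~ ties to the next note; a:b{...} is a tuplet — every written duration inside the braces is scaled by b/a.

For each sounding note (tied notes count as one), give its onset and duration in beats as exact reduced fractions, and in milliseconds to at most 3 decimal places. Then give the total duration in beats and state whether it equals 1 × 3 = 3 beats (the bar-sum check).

1) 0.0ms=0b +267.857ms=3/4b
2) 267.857ms=3/4b +803.571ms=9/4b
Σ=3b of 3 (168bpm 3/8) — PASS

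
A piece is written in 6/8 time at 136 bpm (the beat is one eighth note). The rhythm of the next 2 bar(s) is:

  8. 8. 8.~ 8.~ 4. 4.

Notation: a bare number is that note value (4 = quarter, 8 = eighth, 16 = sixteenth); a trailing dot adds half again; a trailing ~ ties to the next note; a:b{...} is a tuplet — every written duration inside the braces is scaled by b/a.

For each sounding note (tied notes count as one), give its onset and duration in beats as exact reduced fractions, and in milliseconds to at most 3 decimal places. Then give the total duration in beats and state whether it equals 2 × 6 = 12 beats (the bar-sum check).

1) 0.0ms=0b +661.765ms=3/2b
2) 661.765ms=3/2b +661.765ms=3/2b
3) 1323.529ms=3b +2647.059ms=6b
4) 3970.588ms=9b +1323.529ms=3b
Σ=12b of 12 (136bpm 6/8) — PASS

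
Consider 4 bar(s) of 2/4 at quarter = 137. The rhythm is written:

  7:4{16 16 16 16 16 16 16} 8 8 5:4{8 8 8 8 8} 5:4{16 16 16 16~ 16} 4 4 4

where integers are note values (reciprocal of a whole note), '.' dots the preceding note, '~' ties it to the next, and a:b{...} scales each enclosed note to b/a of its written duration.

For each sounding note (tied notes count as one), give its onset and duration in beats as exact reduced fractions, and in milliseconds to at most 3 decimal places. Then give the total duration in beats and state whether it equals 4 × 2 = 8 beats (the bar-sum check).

1) 0.0ms=0b +62.565ms=1/7b
2) 62.565ms=1/7b +62.565ms=1/7b
3) 125.13ms=2/7b +62.565ms=1/7b
4) 187.696ms=3/7b +62.565ms=1/7b
5) 250.261ms=4/7b +62.565ms=1/7b
6) 312.826ms=5/7b +62.565ms=1/7b
7) 375.391ms=6/7b +62.565ms=1/7b
8) 437.956ms=1b +218.978ms=1/2b
9) 656.934ms=3/2b +218.978ms=1/2b
10) 875.912ms=2b +175.182ms=2/5b
11) 1051.095ms=12/5b +175.182ms=2/5b
12) 1226.277ms=14/5b +175.182ms=2/5b
13) 1401.46ms=16/5b +175.182ms=2/5b
14) 1576.642ms=18/5b +175.182ms=2/5b
15) 1751.825ms=4b +87.591ms=1/5b
16) 1839.416ms=21/5b +87.591ms=1/5b
17) 1927.007ms=22/5b +87.591ms=1/5b
18) 2014.599ms=23/5b +175.182ms=2/5b
19) 2189.781ms=5b +437.956ms=1b
20) 2627.737ms=6b +437.956ms=1b
21) 3065.693ms=7b +437.956ms=1b
Σ=8b of 8 (137bpm 2/4) — PASS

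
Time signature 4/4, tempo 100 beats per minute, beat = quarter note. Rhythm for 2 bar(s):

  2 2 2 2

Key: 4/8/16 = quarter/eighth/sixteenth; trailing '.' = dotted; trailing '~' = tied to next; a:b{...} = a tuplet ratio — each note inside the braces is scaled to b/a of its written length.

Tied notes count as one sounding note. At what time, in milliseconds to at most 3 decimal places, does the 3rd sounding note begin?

1. 0.0ms @ 0 + 1200.0ms (2)
2. 1200.0ms @ 2 + 1200.0ms (2)
3. 2400.0ms @ 4 + 1200.0ms (2)
4. 3600.0ms @ 6 + 1200.0ms (2)

note 3 onset = 4b = 2400.0ms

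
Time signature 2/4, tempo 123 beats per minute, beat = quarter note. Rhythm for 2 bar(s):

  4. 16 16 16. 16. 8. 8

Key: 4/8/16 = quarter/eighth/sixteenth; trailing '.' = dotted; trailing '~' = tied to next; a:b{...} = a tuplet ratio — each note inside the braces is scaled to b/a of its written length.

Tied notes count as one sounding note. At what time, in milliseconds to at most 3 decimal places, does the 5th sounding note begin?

1. 0.0ms @ 0 + 731.707ms (3/2)
2. 731.707ms @ 3/2 + 121.951ms (1/4)
3. 853.659ms @ 7/4 + 121.951ms (1/4)
4. 975.61ms @ 2 + 182.927ms (3/8)
5. 1158.537ms @ 19/8 + 182.927ms (3/8)
6. 1341.463ms @ 11/4 + 365.854ms (3/4)
7. 1707.317ms @ 7/2 + 243.902ms (1/2)

note 5 onset = 19/8b = 1158.537ms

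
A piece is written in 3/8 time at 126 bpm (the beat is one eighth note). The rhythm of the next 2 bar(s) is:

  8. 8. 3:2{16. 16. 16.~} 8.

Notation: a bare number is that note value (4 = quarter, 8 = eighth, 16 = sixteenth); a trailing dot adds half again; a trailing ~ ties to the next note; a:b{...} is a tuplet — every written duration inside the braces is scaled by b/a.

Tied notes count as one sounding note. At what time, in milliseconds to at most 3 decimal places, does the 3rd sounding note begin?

1. 0.0ms @ 0 + 714.286ms (3/2)
2. 714.286ms @ 3/2 + 714.286ms (3/2)
3. 1428.571ms @ 3 + 238.095ms (1/2)
4. 1666.667ms @ 7/2 + 238.095ms (1/2)
5. 1904.762ms @ 4 + 952.381ms (2)

note 3 onset = 3b = 1428.571ms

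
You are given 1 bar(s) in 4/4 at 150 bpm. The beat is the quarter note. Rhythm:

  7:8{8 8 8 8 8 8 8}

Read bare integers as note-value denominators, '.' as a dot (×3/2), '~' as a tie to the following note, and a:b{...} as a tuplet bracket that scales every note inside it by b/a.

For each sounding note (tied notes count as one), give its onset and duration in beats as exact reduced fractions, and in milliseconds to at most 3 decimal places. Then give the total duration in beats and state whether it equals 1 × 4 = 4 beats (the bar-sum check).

1) 0.0ms=0b +228.571ms=4/7b
2) 228.571ms=4/7b +228.571ms=4/7b
3) 457.143ms=8/7b +228.571ms=4/7b
4) 685.714ms=12/7b +228.571ms=4/7b
5) 914.286ms=16/7b +228.571ms=4/7b
6) 1142.857ms=20/7b +228.571ms=4/7b
7) 1371.429ms=24/7b +228.571ms=4/7b
Σ=4b of 4 (150bpm 4/4) — PASS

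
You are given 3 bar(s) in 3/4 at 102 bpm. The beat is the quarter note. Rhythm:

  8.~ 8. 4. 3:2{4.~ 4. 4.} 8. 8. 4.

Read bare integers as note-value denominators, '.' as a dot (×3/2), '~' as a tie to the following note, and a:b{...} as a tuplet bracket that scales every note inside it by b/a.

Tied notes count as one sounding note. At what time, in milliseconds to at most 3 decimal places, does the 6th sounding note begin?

1. 0.0ms @ 0 + 882.353ms (3/2)
2. 882.353ms @ 3/2 + 882.353ms (3/2)
3. 1764.706ms @ 3 + 1176.471ms (2)
4. 2941.176ms @ 5 + 588.235ms (1)
5. 3529.412ms @ 6 + 441.176ms (3/4)
6. 3970.588ms @ 27/4 + 441.176ms (3/4)
7. 4411.765ms @ 15/2 + 882.353ms (3/2)

note 6 onset = 27/4b = 3970.588ms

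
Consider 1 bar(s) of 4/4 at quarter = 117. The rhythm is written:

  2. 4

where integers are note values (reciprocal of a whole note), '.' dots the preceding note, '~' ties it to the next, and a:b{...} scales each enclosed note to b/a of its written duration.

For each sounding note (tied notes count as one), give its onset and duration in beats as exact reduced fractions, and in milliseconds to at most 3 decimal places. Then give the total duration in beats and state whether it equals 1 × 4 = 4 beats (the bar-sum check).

1) 0.0ms=0b +1538.462ms=3b
2) 1538.462ms=3b +512.821ms=1b
Σ=4b of 4 (117bpm 4/4) — PASS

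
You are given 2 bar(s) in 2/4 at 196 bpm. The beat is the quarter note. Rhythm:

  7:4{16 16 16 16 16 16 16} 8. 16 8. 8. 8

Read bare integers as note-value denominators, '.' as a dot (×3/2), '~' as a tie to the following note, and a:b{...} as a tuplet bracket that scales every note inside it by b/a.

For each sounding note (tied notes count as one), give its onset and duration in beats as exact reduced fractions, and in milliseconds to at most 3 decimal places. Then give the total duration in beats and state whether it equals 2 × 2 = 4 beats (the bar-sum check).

1) 0.0ms=0b +43.732ms=1/7b
2) 43.732ms=1/7b +43.732ms=1/7b
3) 87.464ms=2/7b +43.732ms=1/7b
4) 131.195ms=3/7b +43.732ms=1/7b
5) 174.927ms=4/7b +43.732ms=1/7b
6) 218.659ms=5/7b +43.732ms=1/7b
7) 262.391ms=6/7b +43.732ms=1/7b
8) 306.122ms=1b +229.592ms=3/4b
9) 535.714ms=7/4b +76.531ms=1/4b
10) 612.245ms=2b +229.592ms=3/4b
11) 841.837ms=11/4b +229.592ms=3/4b
12) 1071.429ms=7/2b +153.061ms=1/2b
Σ=4b of 4 (196bpm 2/4) — PASS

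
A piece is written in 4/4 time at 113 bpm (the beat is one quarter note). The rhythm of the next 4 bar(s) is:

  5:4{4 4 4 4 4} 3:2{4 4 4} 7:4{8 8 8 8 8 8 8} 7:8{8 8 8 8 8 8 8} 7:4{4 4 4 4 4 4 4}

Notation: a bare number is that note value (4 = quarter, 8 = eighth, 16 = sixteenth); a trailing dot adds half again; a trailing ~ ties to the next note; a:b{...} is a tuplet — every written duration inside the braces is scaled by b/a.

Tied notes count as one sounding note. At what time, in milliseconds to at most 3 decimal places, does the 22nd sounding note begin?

note 22 onset = 80/7b = 6068.268ms

1. 0.0ms @ 0 + 424.779ms (4/5)
2. 424.779ms @ 4/5 + 424.779ms (4/5)
3. 849.558ms @ 8/5 + 424.779ms (4/5)
4. 1274.336ms @ 12/5 + 424.779ms (4/5)
5. 1699.115ms @ 16/5 + 424.779ms (4/5)
6. 2123.894ms @ 4 + 353.982ms (2/3)
7. 2477.876ms @ 14/3 + 353.982ms (2/3)
8. 2831.858ms @ 16/3 + 353.982ms (2/3)
9. 3185.841ms @ 6 + 151.707ms (2/7)
10. 3337.547ms @ 44/7 + 151.707ms (2/7)
11. 3489.254ms @ 46/7 + 151.707ms (2/7)
12. 3640.961ms @ 48/7 + 151.707ms (2/7)
13. 3792.668ms @ 50/7 + 151.707ms (2/7)
14. 3944.374ms @ 52/7 + 151.707ms (2/7)
15. 4096.081ms @ 54/7 + 151.707ms (2/7)
16. 4247.788ms @ 8 + 303.413ms (4/7)
17. 4551.201ms @ 60/7 + 303.413ms (4/7)
18. 4854.614ms @ 64/7 + 303.413ms (4/7)
19. 5158.028ms @ 68/7 + 303.413ms (4/7)
20. 5461.441ms @ 72/7 + 303.413ms (4/7)
21. 5764.855ms @ 76/7 + 303.413ms (4/7)
22. 6068.268ms @ 80/7 + 303.413ms (4/7)
23. 6371.681ms @ 12 + 303.413ms (4/7)
24. 6675.095ms @ 88/7 + 303.413ms (4/7)
25. 6978.508ms @ 92/7 + 303.413ms (4/7)
26. 7281.922ms @ 96/7 + 303.413ms (4/7)
27. 7585.335ms @ 100/7 + 303.413ms (4/7)
28. 7888.748ms @ 104/7 + 303.413ms (4/7)
29. 8192.162ms @ 108/7 + 303.413ms (4/7)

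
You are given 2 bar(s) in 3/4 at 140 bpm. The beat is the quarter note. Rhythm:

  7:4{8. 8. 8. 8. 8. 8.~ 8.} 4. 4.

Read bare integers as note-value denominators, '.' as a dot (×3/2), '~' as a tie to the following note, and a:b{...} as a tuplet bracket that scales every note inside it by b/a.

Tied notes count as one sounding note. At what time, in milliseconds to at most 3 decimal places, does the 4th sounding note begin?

1. 0.0ms @ 0 + 183.673ms (3/7)
2. 183.673ms @ 3/7 + 183.673ms (3/7)
3. 367.347ms @ 6/7 + 183.673ms (3/7)
4. 551.02ms @ 9/7 + 183.673ms (3/7)
5. 734.694ms @ 12/7 + 183.673ms (3/7)
6. 918.367ms @ 15/7 + 367.347ms (6/7)
7. 1285.714ms @ 3 + 642.857ms (3/2)
8. 1928.571ms @ 9/2 + 642.857ms (3/2)

note 4 onset = 9/7b = 551.02ms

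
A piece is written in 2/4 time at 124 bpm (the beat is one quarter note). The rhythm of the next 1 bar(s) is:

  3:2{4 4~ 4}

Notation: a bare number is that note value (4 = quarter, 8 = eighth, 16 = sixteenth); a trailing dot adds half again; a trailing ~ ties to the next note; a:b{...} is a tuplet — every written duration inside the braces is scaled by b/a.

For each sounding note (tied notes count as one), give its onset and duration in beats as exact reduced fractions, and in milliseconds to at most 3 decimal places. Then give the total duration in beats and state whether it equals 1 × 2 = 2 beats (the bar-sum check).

1) 0.0ms=0b +322.581ms=2/3b
2) 322.581ms=2/3b +645.161ms=4/3b
Σ=2b of 2 (124bpm 2/4) — PASS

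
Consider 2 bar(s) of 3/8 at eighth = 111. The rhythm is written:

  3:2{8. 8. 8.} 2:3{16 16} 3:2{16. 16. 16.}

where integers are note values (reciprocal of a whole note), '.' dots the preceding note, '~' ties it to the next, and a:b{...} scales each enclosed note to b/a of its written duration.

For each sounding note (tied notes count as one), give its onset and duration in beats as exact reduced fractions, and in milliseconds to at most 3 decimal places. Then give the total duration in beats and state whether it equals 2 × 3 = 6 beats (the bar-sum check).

1) 0.0ms=0b +540.541ms=1b
2) 540.541ms=1b +540.541ms=1b
3) 1081.081ms=2b +540.541ms=1b
4) 1621.622ms=3b +405.405ms=3/4b
5) 2027.027ms=15/4b +405.405ms=3/4b
6) 2432.432ms=9/2b +270.27ms=1/2b
7) 2702.703ms=5b +270.27ms=1/2b
8) 2972.973ms=11/2b +270.27ms=1/2b
Σ=6b of 6 (111bpm 3/8) — PASS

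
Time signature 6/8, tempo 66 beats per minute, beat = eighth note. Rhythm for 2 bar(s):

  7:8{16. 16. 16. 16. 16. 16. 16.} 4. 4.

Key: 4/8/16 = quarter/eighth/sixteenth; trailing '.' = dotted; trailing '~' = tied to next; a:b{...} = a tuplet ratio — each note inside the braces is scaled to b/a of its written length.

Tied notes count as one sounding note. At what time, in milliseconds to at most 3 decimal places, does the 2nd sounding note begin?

1. 0.0ms @ 0 + 779.221ms (6/7)
2. 779.221ms @ 6/7 + 779.221ms (6/7)
3. 1558.442ms @ 12/7 + 779.221ms (6/7)
4. 2337.662ms @ 18/7 + 779.221ms (6/7)
5. 3116.883ms @ 24/7 + 779.221ms (6/7)
6. 3896.104ms @ 30/7 + 779.221ms (6/7)
7. 4675.325ms @ 36/7 + 779.221ms (6/7)
8. 5454.545ms @ 6 + 2727.273ms (3)
9. 8181.818ms @ 9 + 2727.273ms (3)

note 2 onset = 6/7b = 779.221ms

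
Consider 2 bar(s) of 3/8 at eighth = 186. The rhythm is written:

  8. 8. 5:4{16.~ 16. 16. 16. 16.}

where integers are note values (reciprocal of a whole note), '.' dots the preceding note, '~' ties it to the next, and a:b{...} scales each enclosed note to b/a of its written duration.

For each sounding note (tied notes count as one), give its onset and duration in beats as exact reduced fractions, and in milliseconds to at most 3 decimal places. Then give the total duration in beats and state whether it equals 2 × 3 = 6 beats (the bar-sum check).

1) 0.0ms=0b +483.871ms=3/2b
2) 483.871ms=3/2b +483.871ms=3/2b
3) 967.742ms=3b +387.097ms=6/5b
4) 1354.839ms=21/5b +193.548ms=3/5b
5) 1548.387ms=24/5b +193.548ms=3/5b
6) 1741.935ms=27/5b +193.548ms=3/5b
Σ=6b of 6 (186bpm 3/8) — PASS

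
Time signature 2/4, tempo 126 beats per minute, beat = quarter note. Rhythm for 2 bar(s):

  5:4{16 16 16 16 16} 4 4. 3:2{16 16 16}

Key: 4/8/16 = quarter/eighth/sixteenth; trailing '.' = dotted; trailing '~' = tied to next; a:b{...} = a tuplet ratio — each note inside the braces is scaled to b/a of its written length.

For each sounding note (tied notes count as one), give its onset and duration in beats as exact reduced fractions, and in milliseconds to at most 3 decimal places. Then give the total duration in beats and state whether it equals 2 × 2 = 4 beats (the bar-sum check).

1) 0.0ms=0b +95.238ms=1/5b
2) 95.238ms=1/5b +95.238ms=1/5b
3) 190.476ms=2/5b +95.238ms=1/5b
4) 285.714ms=3/5b +95.238ms=1/5b
5) 380.952ms=4/5b +95.238ms=1/5b
6) 476.19ms=1b +476.19ms=1b
7) 952.381ms=2b +714.286ms=3/2b
8) 1666.667ms=7/2b +79.365ms=1/6b
9) 1746.032ms=11/3b +79.365ms=1/6b
10) 1825.397ms=23/6b +79.365ms=1/6b
Σ=4b of 4 (126bpm 2/4) — PASS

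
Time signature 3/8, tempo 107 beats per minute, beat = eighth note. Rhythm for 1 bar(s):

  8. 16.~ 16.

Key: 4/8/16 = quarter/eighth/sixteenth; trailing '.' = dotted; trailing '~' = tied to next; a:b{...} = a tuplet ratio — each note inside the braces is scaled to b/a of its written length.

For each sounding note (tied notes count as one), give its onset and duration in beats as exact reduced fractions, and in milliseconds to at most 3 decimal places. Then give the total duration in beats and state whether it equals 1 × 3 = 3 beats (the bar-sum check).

1) 0.0ms=0b +841.121ms=3/2b
2) 841.121ms=3/2b +841.121ms=3/2b
Σ=3b of 3 (107bpm 3/8) — PASS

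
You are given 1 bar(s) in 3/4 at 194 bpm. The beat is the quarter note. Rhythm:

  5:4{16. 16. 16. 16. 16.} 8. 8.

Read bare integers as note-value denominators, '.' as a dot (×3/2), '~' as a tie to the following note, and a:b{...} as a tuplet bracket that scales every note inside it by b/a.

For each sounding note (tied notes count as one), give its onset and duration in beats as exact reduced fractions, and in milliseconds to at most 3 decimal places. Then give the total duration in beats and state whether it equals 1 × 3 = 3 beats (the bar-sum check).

1) 0.0ms=0b +92.784ms=3/10b
2) 92.784ms=3/10b +92.784ms=3/10b
3) 185.567ms=3/5b +92.784ms=3/10b
4) 278.351ms=9/10b +92.784ms=3/10b
5) 371.134ms=6/5b +92.784ms=3/10b
6) 463.918ms=3/2b +231.959ms=3/4b
7) 695.876ms=9/4b +231.959ms=3/4b
Σ=3b of 3 (194bpm 3/4) — PASS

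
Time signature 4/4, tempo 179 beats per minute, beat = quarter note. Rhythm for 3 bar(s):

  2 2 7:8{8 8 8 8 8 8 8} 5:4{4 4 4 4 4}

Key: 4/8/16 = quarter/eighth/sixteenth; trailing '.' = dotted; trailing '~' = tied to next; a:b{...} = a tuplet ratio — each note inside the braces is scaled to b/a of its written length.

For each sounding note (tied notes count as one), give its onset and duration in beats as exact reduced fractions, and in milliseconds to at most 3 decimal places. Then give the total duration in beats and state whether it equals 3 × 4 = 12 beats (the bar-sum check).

1) 0.0ms=0b +670.391ms=2b
2) 670.391ms=2b +670.391ms=2b
3) 1340.782ms=4b +191.54ms=4/7b
4) 1532.322ms=32/7b +191.54ms=4/7b
5) 1723.863ms=36/7b +191.54ms=4/7b
6) 1915.403ms=40/7b +191.54ms=4/7b
7) 2106.943ms=44/7b +191.54ms=4/7b
8) 2298.484ms=48/7b +191.54ms=4/7b
9) 2490.024ms=52/7b +191.54ms=4/7b
10) 2681.564ms=8b +268.156ms=4/5b
11) 2949.721ms=44/5b +268.156ms=4/5b
12) 3217.877ms=48/5b +268.156ms=4/5b
13) 3486.034ms=52/5b +268.156ms=4/5b
14) 3754.19ms=56/5b +268.156ms=4/5b
Σ=12b of 12 (179bpm 4/4) — PASS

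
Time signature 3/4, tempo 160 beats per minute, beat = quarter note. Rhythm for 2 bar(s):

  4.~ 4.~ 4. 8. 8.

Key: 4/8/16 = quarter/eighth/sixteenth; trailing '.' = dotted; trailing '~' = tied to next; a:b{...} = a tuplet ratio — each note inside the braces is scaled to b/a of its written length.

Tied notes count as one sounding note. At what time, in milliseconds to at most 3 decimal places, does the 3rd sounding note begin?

1. 0.0ms @ 0 + 1687.5ms (9/2)
2. 1687.5ms @ 9/2 + 281.25ms (3/4)
3. 1968.75ms @ 21/4 + 281.25ms (3/4)

note 3 onset = 21/4b = 1968.75ms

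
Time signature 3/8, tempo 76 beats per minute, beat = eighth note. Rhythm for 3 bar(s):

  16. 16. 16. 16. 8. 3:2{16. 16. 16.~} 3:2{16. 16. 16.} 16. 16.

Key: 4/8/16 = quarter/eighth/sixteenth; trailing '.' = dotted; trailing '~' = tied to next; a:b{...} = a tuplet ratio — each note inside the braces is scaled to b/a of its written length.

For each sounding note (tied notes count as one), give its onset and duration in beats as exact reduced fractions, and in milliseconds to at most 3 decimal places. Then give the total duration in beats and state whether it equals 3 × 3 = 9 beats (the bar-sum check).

1) 0.0ms=0b +592.105ms=3/4b
2) 592.105ms=3/4b +592.105ms=3/4b
3) 1184.211ms=3/2b +592.105ms=3/4b
4) 1776.316ms=9/4b +592.105ms=3/4b
5) 2368.421ms=3b +1184.211ms=3/2b
6) 3552.632ms=9/2b +394.737ms=1/2b
7) 3947.368ms=5b +394.737ms=1/2b
8) 4342.105ms=11/2b +789.474ms=1b
9) 5131.579ms=13/2b +394.737ms=1/2b
10) 5526.316ms=7b +394.737ms=1/2b
11) 5921.053ms=15/2b +592.105ms=3/4b
12) 6513.158ms=33/4b +592.105ms=3/4b
Σ=9b of 9 (76bpm 3/8) — PASS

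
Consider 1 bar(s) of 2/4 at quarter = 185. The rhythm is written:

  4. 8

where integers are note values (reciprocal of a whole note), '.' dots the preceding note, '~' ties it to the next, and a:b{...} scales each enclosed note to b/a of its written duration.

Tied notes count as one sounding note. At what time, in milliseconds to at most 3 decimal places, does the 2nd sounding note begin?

note 2 onset = 3/2b = 486.486ms

1. 0.0ms @ 0 + 486.486ms (3/2)
2. 486.486ms @ 3/2 + 162.162ms (1/2)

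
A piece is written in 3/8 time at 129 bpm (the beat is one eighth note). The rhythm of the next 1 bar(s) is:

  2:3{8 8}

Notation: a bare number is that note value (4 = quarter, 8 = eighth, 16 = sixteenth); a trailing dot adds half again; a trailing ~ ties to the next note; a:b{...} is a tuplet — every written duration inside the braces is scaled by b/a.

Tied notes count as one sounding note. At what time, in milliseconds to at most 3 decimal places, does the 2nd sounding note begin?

note 2 onset = 3/2b = 697.674ms

1. 0.0ms @ 0 + 697.674ms (3/2)
2. 697.674ms @ 3/2 + 697.674ms (3/2)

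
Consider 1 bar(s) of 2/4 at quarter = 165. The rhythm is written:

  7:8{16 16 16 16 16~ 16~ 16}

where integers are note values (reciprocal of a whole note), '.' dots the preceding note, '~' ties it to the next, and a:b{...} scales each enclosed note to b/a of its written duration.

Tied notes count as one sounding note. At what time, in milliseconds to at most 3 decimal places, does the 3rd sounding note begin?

note 3 onset = 4/7b = 207.792ms

1. 0.0ms @ 0 + 103.896ms (2/7)
2. 103.896ms @ 2/7 + 103.896ms (2/7)
3. 207.792ms @ 4/7 + 103.896ms (2/7)
4. 311.688ms @ 6/7 + 103.896ms (2/7)
5. 415.584ms @ 8/7 + 311.688ms (6/7)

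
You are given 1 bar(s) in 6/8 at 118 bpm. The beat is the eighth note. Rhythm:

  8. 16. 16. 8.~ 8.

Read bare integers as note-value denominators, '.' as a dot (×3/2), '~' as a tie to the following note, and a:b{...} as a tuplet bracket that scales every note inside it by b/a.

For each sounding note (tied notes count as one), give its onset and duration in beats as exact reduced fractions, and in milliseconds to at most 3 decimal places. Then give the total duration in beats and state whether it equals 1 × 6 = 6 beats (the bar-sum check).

1) 0.0ms=0b +762.712ms=3/2b
2) 762.712ms=3/2b +381.356ms=3/4b
3) 1144.068ms=9/4b +381.356ms=3/4b
4) 1525.424ms=3b +1525.424ms=3b
Σ=6b of 6 (118bpm 6/8) — PASS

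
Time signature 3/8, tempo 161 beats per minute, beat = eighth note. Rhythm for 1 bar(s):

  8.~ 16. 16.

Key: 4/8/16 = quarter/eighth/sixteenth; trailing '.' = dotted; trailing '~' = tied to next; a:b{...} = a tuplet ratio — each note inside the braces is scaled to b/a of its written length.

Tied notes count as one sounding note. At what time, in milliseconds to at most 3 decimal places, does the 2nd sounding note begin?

1. 0.0ms @ 0 + 838.509ms (9/4)
2. 838.509ms @ 9/4 + 279.503ms (3/4)

note 2 onset = 9/4b = 838.509ms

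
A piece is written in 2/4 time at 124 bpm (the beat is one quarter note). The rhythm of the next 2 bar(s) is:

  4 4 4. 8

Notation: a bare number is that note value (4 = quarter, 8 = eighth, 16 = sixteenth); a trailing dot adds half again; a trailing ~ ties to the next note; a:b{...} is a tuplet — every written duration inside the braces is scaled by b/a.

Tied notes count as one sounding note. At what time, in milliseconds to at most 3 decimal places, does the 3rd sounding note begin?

1. 0.0ms @ 0 + 483.871ms (1)
2. 483.871ms @ 1 + 483.871ms (1)
3. 967.742ms @ 2 + 725.806ms (3/2)
4. 1693.548ms @ 7/2 + 241.935ms (1/2)

note 3 onset = 2b = 967.742ms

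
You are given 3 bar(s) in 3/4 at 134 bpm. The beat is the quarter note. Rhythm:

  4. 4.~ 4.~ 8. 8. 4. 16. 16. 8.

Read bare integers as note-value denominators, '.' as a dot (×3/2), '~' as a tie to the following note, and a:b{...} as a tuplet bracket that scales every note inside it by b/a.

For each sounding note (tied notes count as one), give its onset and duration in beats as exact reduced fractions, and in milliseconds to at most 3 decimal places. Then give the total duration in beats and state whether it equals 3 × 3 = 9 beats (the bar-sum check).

1) 0.0ms=0b +671.642ms=3/2b
2) 671.642ms=3/2b +1679.104ms=15/4b
3) 2350.746ms=21/4b +335.821ms=3/4b
4) 2686.567ms=6b +671.642ms=3/2b
5) 3358.209ms=15/2b +167.91ms=3/8b
6) 3526.119ms=63/8b +167.91ms=3/8b
7) 3694.03ms=33/4b +335.821ms=3/4b
Σ=9b of 9 (134bpm 3/4) — PASS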